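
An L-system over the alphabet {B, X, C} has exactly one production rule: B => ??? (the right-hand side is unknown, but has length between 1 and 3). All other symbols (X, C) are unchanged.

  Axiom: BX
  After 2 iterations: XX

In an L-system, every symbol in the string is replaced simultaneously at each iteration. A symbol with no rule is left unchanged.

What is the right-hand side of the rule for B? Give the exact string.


Trying B => X:
  Step 0: BX
  Step 1: XX
  Step 2: XX
Matches the given result.

Answer: X


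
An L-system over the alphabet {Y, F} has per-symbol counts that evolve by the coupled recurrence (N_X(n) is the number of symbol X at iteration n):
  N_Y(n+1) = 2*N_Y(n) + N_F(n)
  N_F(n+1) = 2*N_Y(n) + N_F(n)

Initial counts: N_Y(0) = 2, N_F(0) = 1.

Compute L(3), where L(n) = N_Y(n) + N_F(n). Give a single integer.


Answer: 90

Derivation:
Step 0: N_Y=2, N_F=1, L=3
Step 1: N_Y=5, N_F=5, L=10
Step 2: N_Y=15, N_F=15, L=30
Step 3: N_Y=45, N_F=45, L=90


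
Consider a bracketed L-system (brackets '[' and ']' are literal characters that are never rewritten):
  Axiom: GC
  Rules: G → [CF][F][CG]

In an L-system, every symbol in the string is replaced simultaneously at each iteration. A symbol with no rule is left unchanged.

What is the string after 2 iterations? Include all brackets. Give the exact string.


Answer: [CF][F][C[CF][F][CG]]C

Derivation:
Step 0: GC
Step 1: [CF][F][CG]C
Step 2: [CF][F][C[CF][F][CG]]C


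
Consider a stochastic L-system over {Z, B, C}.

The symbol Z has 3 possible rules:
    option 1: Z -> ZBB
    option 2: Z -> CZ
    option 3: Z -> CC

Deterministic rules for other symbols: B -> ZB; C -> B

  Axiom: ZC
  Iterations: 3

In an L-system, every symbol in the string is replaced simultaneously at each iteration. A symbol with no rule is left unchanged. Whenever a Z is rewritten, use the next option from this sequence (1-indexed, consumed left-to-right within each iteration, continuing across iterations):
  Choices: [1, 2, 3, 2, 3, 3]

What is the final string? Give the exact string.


Answer: BCCCZZBCCZBCCZB

Derivation:
Step 0: ZC
Step 1: ZBBB  (used choices [1])
Step 2: CZZBZBZB  (used choices [2])
Step 3: BCCCZZBCCZBCCZB  (used choices [3, 2, 3, 3])


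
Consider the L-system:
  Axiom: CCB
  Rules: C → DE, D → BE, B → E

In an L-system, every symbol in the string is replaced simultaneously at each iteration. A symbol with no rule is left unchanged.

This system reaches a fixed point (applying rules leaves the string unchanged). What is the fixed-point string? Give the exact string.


Answer: EEEEEEE

Derivation:
Step 0: CCB
Step 1: DEDEE
Step 2: BEEBEEE
Step 3: EEEEEEE
Step 4: EEEEEEE  (unchanged — fixed point at step 3)


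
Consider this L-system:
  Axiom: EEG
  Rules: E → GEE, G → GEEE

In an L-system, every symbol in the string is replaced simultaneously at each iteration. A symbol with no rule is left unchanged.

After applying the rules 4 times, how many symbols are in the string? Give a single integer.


Answer: 360

Derivation:
Step 0: length = 3
Step 1: length = 10
Step 2: length = 33
Step 3: length = 109
Step 4: length = 360


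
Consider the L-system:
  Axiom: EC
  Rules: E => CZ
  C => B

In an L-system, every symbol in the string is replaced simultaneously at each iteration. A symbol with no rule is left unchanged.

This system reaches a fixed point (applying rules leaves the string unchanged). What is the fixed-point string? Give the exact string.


Step 0: EC
Step 1: CZB
Step 2: BZB
Step 3: BZB  (unchanged — fixed point at step 2)

Answer: BZB


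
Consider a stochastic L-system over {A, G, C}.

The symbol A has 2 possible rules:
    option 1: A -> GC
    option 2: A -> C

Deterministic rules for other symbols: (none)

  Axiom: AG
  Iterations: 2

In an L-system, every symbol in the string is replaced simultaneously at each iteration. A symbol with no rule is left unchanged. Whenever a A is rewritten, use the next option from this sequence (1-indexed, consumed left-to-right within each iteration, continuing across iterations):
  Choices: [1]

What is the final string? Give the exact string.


Step 0: AG
Step 1: GCG  (used choices [1])
Step 2: GCG  (used choices [])

Answer: GCG


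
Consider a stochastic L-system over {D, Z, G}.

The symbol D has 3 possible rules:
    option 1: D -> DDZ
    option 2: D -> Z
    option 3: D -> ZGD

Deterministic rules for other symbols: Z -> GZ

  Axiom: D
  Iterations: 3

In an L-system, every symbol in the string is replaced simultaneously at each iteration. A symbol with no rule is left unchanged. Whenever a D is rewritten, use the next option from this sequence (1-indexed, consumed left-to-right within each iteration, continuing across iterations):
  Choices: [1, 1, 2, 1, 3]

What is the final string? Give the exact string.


Answer: DDZZGDGZGZGGZ

Derivation:
Step 0: D
Step 1: DDZ  (used choices [1])
Step 2: DDZZGZ  (used choices [1, 2])
Step 3: DDZZGDGZGZGGZ  (used choices [1, 3])


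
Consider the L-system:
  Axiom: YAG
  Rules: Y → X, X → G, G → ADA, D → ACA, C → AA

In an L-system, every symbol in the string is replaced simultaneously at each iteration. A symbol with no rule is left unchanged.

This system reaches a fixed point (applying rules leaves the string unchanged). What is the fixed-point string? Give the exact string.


Answer: AAAAAAAAAAAAA

Derivation:
Step 0: YAG
Step 1: XAADA
Step 2: GAAACAA
Step 3: ADAAAAAAAA
Step 4: AACAAAAAAAAA
Step 5: AAAAAAAAAAAAA
Step 6: AAAAAAAAAAAAA  (unchanged — fixed point at step 5)


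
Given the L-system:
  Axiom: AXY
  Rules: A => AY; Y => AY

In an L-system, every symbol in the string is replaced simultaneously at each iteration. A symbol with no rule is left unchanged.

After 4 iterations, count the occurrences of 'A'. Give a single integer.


Step 0: AXY  (1 'A')
Step 1: AYXAY  (2 'A')
Step 2: AYAYXAYAY  (4 'A')
Step 3: AYAYAYAYXAYAYAYAY  (8 'A')
Step 4: AYAYAYAYAYAYAYAYXAYAYAYAYAYAYAYAY  (16 'A')

Answer: 16


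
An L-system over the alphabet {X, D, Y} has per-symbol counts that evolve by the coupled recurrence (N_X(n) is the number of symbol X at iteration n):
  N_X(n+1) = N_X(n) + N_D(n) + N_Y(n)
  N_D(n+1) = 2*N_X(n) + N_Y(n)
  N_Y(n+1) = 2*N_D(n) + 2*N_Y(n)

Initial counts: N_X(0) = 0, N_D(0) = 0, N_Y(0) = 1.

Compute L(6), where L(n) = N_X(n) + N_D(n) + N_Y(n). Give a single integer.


Answer: 1912

Derivation:
Step 0: N_X=0, N_D=0, N_Y=1, L=1
Step 1: N_X=1, N_D=1, N_Y=2, L=4
Step 2: N_X=4, N_D=4, N_Y=6, L=14
Step 3: N_X=14, N_D=14, N_Y=20, L=48
Step 4: N_X=48, N_D=48, N_Y=68, L=164
Step 5: N_X=164, N_D=164, N_Y=232, L=560
Step 6: N_X=560, N_D=560, N_Y=792, L=1912


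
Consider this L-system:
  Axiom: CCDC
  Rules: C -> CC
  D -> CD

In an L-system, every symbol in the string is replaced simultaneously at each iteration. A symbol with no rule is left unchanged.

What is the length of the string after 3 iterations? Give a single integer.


Step 0: length = 4
Step 1: length = 8
Step 2: length = 16
Step 3: length = 32

Answer: 32


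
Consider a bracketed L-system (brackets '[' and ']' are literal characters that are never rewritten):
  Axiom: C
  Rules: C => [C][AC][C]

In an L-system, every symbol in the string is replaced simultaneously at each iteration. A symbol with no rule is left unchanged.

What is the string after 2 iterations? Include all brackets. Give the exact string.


Step 0: C
Step 1: [C][AC][C]
Step 2: [[C][AC][C]][A[C][AC][C]][[C][AC][C]]

Answer: [[C][AC][C]][A[C][AC][C]][[C][AC][C]]


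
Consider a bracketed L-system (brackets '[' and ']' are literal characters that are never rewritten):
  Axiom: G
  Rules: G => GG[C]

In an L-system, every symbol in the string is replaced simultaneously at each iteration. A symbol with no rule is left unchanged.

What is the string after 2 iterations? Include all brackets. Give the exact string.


Answer: GG[C]GG[C][C]

Derivation:
Step 0: G
Step 1: GG[C]
Step 2: GG[C]GG[C][C]


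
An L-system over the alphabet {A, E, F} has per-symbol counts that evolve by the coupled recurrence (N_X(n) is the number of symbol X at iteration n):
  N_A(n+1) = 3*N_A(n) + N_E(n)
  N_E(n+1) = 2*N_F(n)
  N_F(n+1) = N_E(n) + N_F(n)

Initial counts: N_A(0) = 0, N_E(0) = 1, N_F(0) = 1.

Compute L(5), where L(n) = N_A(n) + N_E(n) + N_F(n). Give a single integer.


Step 0: N_A=0, N_E=1, N_F=1, L=2
Step 1: N_A=1, N_E=2, N_F=2, L=5
Step 2: N_A=5, N_E=4, N_F=4, L=13
Step 3: N_A=19, N_E=8, N_F=8, L=35
Step 4: N_A=65, N_E=16, N_F=16, L=97
Step 5: N_A=211, N_E=32, N_F=32, L=275

Answer: 275


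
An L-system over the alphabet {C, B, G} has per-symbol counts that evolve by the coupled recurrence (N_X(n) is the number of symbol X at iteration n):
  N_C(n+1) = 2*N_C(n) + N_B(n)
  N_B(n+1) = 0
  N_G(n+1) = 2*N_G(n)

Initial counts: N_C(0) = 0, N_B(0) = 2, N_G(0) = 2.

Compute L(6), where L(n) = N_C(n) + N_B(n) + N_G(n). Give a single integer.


Step 0: N_C=0, N_B=2, N_G=2, L=4
Step 1: N_C=2, N_B=0, N_G=4, L=6
Step 2: N_C=4, N_B=0, N_G=8, L=12
Step 3: N_C=8, N_B=0, N_G=16, L=24
Step 4: N_C=16, N_B=0, N_G=32, L=48
Step 5: N_C=32, N_B=0, N_G=64, L=96
Step 6: N_C=64, N_B=0, N_G=128, L=192

Answer: 192


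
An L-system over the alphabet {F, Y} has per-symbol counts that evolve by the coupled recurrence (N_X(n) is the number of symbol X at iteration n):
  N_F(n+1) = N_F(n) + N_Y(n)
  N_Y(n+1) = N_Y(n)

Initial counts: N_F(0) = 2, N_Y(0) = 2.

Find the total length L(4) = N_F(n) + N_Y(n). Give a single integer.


Answer: 12

Derivation:
Step 0: N_F=2, N_Y=2, L=4
Step 1: N_F=4, N_Y=2, L=6
Step 2: N_F=6, N_Y=2, L=8
Step 3: N_F=8, N_Y=2, L=10
Step 4: N_F=10, N_Y=2, L=12


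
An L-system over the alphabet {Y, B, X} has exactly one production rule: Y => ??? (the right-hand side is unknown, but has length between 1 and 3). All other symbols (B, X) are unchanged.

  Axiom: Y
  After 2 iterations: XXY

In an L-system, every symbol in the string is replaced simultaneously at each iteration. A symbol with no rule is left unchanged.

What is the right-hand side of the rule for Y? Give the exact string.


Answer: XY

Derivation:
Trying Y => XY:
  Step 0: Y
  Step 1: XY
  Step 2: XXY
Matches the given result.


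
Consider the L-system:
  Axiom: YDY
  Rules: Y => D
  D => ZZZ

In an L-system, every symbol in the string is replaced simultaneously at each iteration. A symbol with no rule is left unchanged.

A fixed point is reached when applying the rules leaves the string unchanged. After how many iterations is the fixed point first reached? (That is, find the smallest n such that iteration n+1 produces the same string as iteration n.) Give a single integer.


Answer: 2

Derivation:
Step 0: YDY
Step 1: DZZZD
Step 2: ZZZZZZZZZ
Step 3: ZZZZZZZZZ  (unchanged — fixed point at step 2)


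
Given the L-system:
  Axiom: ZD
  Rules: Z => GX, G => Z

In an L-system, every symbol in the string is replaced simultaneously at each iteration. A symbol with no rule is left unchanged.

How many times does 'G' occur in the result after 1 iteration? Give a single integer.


Step 0: ZD  (0 'G')
Step 1: GXD  (1 'G')

Answer: 1


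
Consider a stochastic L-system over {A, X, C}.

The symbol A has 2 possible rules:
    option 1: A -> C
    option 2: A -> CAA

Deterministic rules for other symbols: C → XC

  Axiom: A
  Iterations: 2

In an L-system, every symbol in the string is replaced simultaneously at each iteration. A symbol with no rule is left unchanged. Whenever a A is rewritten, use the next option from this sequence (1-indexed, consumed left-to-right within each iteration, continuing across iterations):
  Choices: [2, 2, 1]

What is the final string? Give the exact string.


Answer: XCCAAC

Derivation:
Step 0: A
Step 1: CAA  (used choices [2])
Step 2: XCCAAC  (used choices [2, 1])


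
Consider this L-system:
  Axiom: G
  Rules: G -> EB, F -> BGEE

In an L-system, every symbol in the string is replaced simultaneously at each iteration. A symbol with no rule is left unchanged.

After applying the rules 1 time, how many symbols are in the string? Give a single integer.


Step 0: length = 1
Step 1: length = 2

Answer: 2


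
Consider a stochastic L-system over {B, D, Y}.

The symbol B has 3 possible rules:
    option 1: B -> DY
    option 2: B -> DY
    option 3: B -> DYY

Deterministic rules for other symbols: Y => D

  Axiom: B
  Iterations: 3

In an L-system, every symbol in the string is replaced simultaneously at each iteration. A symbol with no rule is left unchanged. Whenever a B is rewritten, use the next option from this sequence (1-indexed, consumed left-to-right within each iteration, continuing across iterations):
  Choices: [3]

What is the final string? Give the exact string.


Answer: DDD

Derivation:
Step 0: B
Step 1: DYY  (used choices [3])
Step 2: DDD  (used choices [])
Step 3: DDD  (used choices [])


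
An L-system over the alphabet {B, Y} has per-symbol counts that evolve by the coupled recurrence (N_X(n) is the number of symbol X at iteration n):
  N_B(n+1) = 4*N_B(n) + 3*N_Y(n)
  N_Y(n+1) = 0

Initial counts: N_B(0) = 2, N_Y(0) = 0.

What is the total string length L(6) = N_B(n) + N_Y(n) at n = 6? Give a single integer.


Step 0: N_B=2, N_Y=0, L=2
Step 1: N_B=8, N_Y=0, L=8
Step 2: N_B=32, N_Y=0, L=32
Step 3: N_B=128, N_Y=0, L=128
Step 4: N_B=512, N_Y=0, L=512
Step 5: N_B=2048, N_Y=0, L=2048
Step 6: N_B=8192, N_Y=0, L=8192

Answer: 8192


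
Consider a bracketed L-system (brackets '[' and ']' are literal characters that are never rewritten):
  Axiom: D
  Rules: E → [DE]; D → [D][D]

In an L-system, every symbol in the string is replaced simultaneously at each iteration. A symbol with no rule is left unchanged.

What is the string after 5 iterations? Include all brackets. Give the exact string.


Step 0: D
Step 1: [D][D]
Step 2: [[D][D]][[D][D]]
Step 3: [[[D][D]][[D][D]]][[[D][D]][[D][D]]]
Step 4: [[[[D][D]][[D][D]]][[[D][D]][[D][D]]]][[[[D][D]][[D][D]]][[[D][D]][[D][D]]]]
Step 5: [[[[[D][D]][[D][D]]][[[D][D]][[D][D]]]][[[[D][D]][[D][D]]][[[D][D]][[D][D]]]]][[[[[D][D]][[D][D]]][[[D][D]][[D][D]]]][[[[D][D]][[D][D]]][[[D][D]][[D][D]]]]]

Answer: [[[[[D][D]][[D][D]]][[[D][D]][[D][D]]]][[[[D][D]][[D][D]]][[[D][D]][[D][D]]]]][[[[[D][D]][[D][D]]][[[D][D]][[D][D]]]][[[[D][D]][[D][D]]][[[D][D]][[D][D]]]]]


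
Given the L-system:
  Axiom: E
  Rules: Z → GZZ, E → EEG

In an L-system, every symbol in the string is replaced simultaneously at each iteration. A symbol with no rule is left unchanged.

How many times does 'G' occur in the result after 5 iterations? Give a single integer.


Answer: 31

Derivation:
Step 0: E  (0 'G')
Step 1: EEG  (1 'G')
Step 2: EEGEEGG  (3 'G')
Step 3: EEGEEGGEEGEEGGG  (7 'G')
Step 4: EEGEEGGEEGEEGGGEEGEEGGEEGEEGGGG  (15 'G')
Step 5: EEGEEGGEEGEEGGGEEGEEGGEEGEEGGGGEEGEEGGEEGEEGGGEEGEEGGEEGEEGGGGG  (31 'G')


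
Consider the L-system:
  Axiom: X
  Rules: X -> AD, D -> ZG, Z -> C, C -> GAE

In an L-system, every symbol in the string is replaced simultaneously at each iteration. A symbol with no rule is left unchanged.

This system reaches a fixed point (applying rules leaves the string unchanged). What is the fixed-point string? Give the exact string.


Step 0: X
Step 1: AD
Step 2: AZG
Step 3: ACG
Step 4: AGAEG
Step 5: AGAEG  (unchanged — fixed point at step 4)

Answer: AGAEG


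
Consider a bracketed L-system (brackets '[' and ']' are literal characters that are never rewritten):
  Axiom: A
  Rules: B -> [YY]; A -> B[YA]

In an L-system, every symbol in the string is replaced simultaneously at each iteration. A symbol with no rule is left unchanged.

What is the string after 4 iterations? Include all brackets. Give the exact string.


Answer: [YY][Y[YY][Y[YY][YB[YA]]]]

Derivation:
Step 0: A
Step 1: B[YA]
Step 2: [YY][YB[YA]]
Step 3: [YY][Y[YY][YB[YA]]]
Step 4: [YY][Y[YY][Y[YY][YB[YA]]]]


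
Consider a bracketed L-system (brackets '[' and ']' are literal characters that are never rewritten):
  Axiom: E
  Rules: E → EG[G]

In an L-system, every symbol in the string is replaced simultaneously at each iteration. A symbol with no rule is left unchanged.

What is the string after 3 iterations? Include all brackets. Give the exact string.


Answer: EG[G]G[G]G[G]

Derivation:
Step 0: E
Step 1: EG[G]
Step 2: EG[G]G[G]
Step 3: EG[G]G[G]G[G]


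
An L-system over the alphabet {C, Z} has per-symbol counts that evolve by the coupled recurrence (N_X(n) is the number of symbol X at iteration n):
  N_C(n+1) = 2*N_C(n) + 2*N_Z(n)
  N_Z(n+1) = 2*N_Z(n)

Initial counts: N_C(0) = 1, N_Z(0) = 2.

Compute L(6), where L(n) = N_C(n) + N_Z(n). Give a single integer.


Answer: 960

Derivation:
Step 0: N_C=1, N_Z=2, L=3
Step 1: N_C=6, N_Z=4, L=10
Step 2: N_C=20, N_Z=8, L=28
Step 3: N_C=56, N_Z=16, L=72
Step 4: N_C=144, N_Z=32, L=176
Step 5: N_C=352, N_Z=64, L=416
Step 6: N_C=832, N_Z=128, L=960


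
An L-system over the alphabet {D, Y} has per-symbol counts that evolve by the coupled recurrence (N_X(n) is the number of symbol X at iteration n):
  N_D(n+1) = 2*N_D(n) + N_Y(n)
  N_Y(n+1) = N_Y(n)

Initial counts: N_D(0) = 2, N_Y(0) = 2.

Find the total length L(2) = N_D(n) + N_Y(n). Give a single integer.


Answer: 16

Derivation:
Step 0: N_D=2, N_Y=2, L=4
Step 1: N_D=6, N_Y=2, L=8
Step 2: N_D=14, N_Y=2, L=16


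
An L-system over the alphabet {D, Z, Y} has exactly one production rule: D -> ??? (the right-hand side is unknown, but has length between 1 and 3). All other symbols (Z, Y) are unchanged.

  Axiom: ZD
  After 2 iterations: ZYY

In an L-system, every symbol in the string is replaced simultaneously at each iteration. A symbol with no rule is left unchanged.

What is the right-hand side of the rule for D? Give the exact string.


Answer: YY

Derivation:
Trying D -> YY:
  Step 0: ZD
  Step 1: ZYY
  Step 2: ZYY
Matches the given result.


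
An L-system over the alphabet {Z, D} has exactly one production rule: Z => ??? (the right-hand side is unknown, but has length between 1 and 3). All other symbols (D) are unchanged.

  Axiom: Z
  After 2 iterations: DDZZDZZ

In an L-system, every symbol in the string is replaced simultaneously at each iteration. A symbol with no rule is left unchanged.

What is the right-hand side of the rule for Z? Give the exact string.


Trying Z => DZZ:
  Step 0: Z
  Step 1: DZZ
  Step 2: DDZZDZZ
Matches the given result.

Answer: DZZ


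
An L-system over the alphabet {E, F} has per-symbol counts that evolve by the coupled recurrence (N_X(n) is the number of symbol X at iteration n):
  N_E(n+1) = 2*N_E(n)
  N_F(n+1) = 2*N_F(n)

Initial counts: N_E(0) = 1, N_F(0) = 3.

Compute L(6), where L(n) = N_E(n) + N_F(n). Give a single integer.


Step 0: N_E=1, N_F=3, L=4
Step 1: N_E=2, N_F=6, L=8
Step 2: N_E=4, N_F=12, L=16
Step 3: N_E=8, N_F=24, L=32
Step 4: N_E=16, N_F=48, L=64
Step 5: N_E=32, N_F=96, L=128
Step 6: N_E=64, N_F=192, L=256

Answer: 256


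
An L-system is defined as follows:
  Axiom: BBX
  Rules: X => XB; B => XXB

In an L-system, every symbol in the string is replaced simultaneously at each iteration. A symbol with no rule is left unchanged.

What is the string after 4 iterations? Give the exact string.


Answer: XBXXBXBXBXXBXBXXBXBXBXXBXBXXBXBXXBXBXBXXBXBXXBXBXBXXBXBXXBXBXBXXBXBXXBXBXXBXBXBXXBXBXXBXBXBXXBXBXXBXBXXBXBXBXXB

Derivation:
Step 0: BBX
Step 1: XXBXXBXB
Step 2: XBXBXXBXBXBXXBXBXXB
Step 3: XBXXBXBXXBXBXBXXBXBXXBXBXXBXBXBXXBXBXXBXBXBXXB
Step 4: XBXXBXBXBXXBXBXXBXBXBXXBXBXXBXBXXBXBXBXXBXBXXBXBXBXXBXBXXBXBXBXXBXBXXBXBXXBXBXBXXBXBXXBXBXBXXBXBXXBXBXXBXBXBXXB


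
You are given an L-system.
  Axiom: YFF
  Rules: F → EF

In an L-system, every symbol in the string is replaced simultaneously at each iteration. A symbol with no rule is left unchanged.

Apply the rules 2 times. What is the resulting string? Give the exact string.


Step 0: YFF
Step 1: YEFEF
Step 2: YEEFEEF

Answer: YEEFEEF


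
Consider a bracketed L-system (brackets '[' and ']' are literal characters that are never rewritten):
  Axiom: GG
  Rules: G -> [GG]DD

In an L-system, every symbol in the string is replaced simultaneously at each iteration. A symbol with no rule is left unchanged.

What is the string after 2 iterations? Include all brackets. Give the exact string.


Step 0: GG
Step 1: [GG]DD[GG]DD
Step 2: [[GG]DD[GG]DD]DD[[GG]DD[GG]DD]DD

Answer: [[GG]DD[GG]DD]DD[[GG]DD[GG]DD]DD


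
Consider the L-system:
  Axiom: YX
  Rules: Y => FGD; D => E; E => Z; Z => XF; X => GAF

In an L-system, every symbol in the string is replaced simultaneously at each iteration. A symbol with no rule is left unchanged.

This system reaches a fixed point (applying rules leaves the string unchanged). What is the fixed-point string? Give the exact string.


Answer: FGGAFFGAF

Derivation:
Step 0: YX
Step 1: FGDGAF
Step 2: FGEGAF
Step 3: FGZGAF
Step 4: FGXFGAF
Step 5: FGGAFFGAF
Step 6: FGGAFFGAF  (unchanged — fixed point at step 5)


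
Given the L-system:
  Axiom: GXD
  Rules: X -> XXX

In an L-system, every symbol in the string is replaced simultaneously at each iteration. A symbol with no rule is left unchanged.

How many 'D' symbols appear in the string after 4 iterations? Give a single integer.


Step 0: GXD  (1 'D')
Step 1: GXXXD  (1 'D')
Step 2: GXXXXXXXXXD  (1 'D')
Step 3: GXXXXXXXXXXXXXXXXXXXXXXXXXXXD  (1 'D')
Step 4: GXXXXXXXXXXXXXXXXXXXXXXXXXXXXXXXXXXXXXXXXXXXXXXXXXXXXXXXXXXXXXXXXXXXXXXXXXXXXXXXXXD  (1 'D')

Answer: 1


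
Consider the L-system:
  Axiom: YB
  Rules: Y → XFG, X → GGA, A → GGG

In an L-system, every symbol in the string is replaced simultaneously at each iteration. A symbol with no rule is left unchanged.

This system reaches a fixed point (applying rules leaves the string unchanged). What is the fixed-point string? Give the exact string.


Step 0: YB
Step 1: XFGB
Step 2: GGAFGB
Step 3: GGGGGFGB
Step 4: GGGGGFGB  (unchanged — fixed point at step 3)

Answer: GGGGGFGB


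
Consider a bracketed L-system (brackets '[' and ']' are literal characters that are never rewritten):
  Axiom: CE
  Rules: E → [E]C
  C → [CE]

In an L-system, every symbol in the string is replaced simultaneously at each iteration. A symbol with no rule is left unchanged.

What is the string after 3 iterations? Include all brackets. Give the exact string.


Answer: [[[CE][E]C][[E]C][CE]][[[E]C][CE]][[CE][E]C]

Derivation:
Step 0: CE
Step 1: [CE][E]C
Step 2: [[CE][E]C][[E]C][CE]
Step 3: [[[CE][E]C][[E]C][CE]][[[E]C][CE]][[CE][E]C]


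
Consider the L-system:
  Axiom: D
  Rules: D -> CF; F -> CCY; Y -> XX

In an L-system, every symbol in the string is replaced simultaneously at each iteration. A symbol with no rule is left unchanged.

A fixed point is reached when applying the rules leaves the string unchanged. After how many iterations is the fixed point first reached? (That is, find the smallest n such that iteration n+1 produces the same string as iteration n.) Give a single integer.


Answer: 3

Derivation:
Step 0: D
Step 1: CF
Step 2: CCCY
Step 3: CCCXX
Step 4: CCCXX  (unchanged — fixed point at step 3)


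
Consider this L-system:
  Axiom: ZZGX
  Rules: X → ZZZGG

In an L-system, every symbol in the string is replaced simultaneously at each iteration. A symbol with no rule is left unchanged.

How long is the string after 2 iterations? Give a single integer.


Step 0: length = 4
Step 1: length = 8
Step 2: length = 8

Answer: 8


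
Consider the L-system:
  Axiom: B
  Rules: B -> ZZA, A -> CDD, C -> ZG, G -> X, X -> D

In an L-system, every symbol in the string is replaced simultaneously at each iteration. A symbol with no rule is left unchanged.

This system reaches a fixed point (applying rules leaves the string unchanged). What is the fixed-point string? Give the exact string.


Step 0: B
Step 1: ZZA
Step 2: ZZCDD
Step 3: ZZZGDD
Step 4: ZZZXDD
Step 5: ZZZDDD
Step 6: ZZZDDD  (unchanged — fixed point at step 5)

Answer: ZZZDDD


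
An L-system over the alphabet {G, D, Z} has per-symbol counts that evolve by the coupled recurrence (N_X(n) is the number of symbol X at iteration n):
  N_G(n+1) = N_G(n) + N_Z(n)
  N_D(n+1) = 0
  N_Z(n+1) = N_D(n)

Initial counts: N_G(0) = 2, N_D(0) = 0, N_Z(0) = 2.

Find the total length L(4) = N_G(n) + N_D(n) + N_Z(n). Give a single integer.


Answer: 4

Derivation:
Step 0: N_G=2, N_D=0, N_Z=2, L=4
Step 1: N_G=4, N_D=0, N_Z=0, L=4
Step 2: N_G=4, N_D=0, N_Z=0, L=4
Step 3: N_G=4, N_D=0, N_Z=0, L=4
Step 4: N_G=4, N_D=0, N_Z=0, L=4


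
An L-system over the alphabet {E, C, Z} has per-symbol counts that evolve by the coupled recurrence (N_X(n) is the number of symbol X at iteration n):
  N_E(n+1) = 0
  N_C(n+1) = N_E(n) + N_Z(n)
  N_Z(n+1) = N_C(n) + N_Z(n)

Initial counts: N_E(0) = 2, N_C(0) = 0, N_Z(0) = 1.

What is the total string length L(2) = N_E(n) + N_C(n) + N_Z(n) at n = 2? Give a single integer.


Answer: 5

Derivation:
Step 0: N_E=2, N_C=0, N_Z=1, L=3
Step 1: N_E=0, N_C=3, N_Z=1, L=4
Step 2: N_E=0, N_C=1, N_Z=4, L=5


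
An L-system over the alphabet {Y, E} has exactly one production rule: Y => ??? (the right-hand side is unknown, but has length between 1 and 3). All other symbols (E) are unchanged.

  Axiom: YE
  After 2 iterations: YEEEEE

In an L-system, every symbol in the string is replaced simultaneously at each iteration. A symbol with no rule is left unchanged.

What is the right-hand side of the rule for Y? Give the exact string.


Answer: YEE

Derivation:
Trying Y => YEE:
  Step 0: YE
  Step 1: YEEE
  Step 2: YEEEEE
Matches the given result.


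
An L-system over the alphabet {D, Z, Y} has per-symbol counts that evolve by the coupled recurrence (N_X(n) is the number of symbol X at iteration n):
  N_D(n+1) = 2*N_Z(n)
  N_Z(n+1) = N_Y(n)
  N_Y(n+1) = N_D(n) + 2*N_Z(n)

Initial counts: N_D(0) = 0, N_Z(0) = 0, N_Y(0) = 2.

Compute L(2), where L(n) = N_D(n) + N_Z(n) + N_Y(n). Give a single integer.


Step 0: N_D=0, N_Z=0, N_Y=2, L=2
Step 1: N_D=0, N_Z=2, N_Y=0, L=2
Step 2: N_D=4, N_Z=0, N_Y=4, L=8

Answer: 8


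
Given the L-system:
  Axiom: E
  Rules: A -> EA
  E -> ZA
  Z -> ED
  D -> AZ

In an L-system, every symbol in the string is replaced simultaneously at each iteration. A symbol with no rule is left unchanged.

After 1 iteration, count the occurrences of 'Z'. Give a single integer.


Step 0: E  (0 'Z')
Step 1: ZA  (1 'Z')

Answer: 1


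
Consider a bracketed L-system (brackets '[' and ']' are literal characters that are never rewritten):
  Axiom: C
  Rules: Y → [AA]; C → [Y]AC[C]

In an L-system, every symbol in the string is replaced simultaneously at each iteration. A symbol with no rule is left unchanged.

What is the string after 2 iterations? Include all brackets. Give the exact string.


Answer: [[AA]]A[Y]AC[C][[Y]AC[C]]

Derivation:
Step 0: C
Step 1: [Y]AC[C]
Step 2: [[AA]]A[Y]AC[C][[Y]AC[C]]


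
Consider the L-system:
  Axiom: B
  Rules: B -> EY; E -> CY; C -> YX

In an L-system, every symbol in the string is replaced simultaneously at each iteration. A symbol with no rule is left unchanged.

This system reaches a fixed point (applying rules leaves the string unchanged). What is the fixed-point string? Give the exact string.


Answer: YXYY

Derivation:
Step 0: B
Step 1: EY
Step 2: CYY
Step 3: YXYY
Step 4: YXYY  (unchanged — fixed point at step 3)


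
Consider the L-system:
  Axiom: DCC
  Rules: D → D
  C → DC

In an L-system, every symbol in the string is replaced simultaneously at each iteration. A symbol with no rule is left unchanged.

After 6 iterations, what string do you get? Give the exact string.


Step 0: DCC
Step 1: DDCDC
Step 2: DDDCDDC
Step 3: DDDDCDDDC
Step 4: DDDDDCDDDDC
Step 5: DDDDDDCDDDDDC
Step 6: DDDDDDDCDDDDDDC

Answer: DDDDDDDCDDDDDDC


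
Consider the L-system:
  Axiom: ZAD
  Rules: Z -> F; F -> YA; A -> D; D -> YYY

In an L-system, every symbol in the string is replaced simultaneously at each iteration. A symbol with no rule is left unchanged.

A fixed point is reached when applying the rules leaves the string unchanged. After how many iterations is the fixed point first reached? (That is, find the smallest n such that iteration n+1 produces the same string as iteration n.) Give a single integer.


Step 0: ZAD
Step 1: FDYYY
Step 2: YAYYYYYY
Step 3: YDYYYYYY
Step 4: YYYYYYYYYY
Step 5: YYYYYYYYYY  (unchanged — fixed point at step 4)

Answer: 4


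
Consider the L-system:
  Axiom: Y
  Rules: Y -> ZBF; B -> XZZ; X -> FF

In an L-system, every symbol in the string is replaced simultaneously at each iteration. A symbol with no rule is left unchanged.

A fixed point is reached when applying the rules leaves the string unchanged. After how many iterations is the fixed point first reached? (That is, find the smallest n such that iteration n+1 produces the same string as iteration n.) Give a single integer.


Answer: 3

Derivation:
Step 0: Y
Step 1: ZBF
Step 2: ZXZZF
Step 3: ZFFZZF
Step 4: ZFFZZF  (unchanged — fixed point at step 3)


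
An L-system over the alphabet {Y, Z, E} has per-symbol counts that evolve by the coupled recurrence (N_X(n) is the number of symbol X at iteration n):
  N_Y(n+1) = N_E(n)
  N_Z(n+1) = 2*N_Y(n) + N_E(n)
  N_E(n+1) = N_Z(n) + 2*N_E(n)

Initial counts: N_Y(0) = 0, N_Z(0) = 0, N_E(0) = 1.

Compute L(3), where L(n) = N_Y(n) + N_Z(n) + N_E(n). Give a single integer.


Step 0: N_Y=0, N_Z=0, N_E=1, L=1
Step 1: N_Y=1, N_Z=1, N_E=2, L=4
Step 2: N_Y=2, N_Z=4, N_E=5, L=11
Step 3: N_Y=5, N_Z=9, N_E=14, L=28

Answer: 28


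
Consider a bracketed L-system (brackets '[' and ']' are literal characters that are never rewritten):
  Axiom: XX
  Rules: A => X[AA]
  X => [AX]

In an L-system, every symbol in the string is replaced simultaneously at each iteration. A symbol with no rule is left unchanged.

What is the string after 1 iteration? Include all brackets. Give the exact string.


Step 0: XX
Step 1: [AX][AX]

Answer: [AX][AX]


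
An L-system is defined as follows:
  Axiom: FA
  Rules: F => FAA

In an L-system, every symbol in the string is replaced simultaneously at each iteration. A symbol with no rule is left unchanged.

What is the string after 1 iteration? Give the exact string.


Step 0: FA
Step 1: FAAA

Answer: FAAA


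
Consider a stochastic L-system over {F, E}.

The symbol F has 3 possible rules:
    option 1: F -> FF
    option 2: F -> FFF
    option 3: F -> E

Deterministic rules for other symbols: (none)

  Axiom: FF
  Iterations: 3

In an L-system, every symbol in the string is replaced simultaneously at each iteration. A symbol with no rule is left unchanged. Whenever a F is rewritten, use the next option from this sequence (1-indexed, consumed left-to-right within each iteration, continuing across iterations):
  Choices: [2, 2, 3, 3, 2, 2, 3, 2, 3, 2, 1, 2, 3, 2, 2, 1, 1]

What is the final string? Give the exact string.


Step 0: FF
Step 1: FFFFFF  (used choices [2, 2])
Step 2: EEFFFFFFEFFF  (used choices [3, 3, 2, 2, 3, 2])
Step 3: EEEFFFFFFFFEFFFEFFFFFFF  (used choices [3, 2, 1, 2, 3, 2, 2, 1, 1])

Answer: EEEFFFFFFFFEFFFEFFFFFFF


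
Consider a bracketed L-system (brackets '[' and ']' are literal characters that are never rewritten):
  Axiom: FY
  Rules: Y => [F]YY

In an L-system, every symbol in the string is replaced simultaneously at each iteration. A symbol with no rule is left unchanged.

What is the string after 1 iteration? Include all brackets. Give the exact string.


Step 0: FY
Step 1: F[F]YY

Answer: F[F]YY


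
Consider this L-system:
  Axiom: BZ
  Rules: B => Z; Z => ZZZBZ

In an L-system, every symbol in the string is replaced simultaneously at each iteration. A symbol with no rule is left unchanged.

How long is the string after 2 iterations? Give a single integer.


Answer: 26

Derivation:
Step 0: length = 2
Step 1: length = 6
Step 2: length = 26


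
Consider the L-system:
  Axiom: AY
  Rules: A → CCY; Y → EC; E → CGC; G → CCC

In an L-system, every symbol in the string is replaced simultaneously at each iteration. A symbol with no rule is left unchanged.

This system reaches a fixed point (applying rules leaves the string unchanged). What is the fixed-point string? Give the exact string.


Answer: CCCCCCCCCCCCCC

Derivation:
Step 0: AY
Step 1: CCYEC
Step 2: CCECCGCC
Step 3: CCCGCCCCCCCC
Step 4: CCCCCCCCCCCCCC
Step 5: CCCCCCCCCCCCCC  (unchanged — fixed point at step 4)


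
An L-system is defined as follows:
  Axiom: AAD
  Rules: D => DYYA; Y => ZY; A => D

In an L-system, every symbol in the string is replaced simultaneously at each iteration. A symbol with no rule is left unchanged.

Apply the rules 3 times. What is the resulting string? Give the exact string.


Answer: DYYAZYZYDDYYAZYZYDDYYAZYZYDZZYZZYDYYA

Derivation:
Step 0: AAD
Step 1: DDDYYA
Step 2: DYYADYYADYYAZYZYD
Step 3: DYYAZYZYDDYYAZYZYDDYYAZYZYDZZYZZYDYYA


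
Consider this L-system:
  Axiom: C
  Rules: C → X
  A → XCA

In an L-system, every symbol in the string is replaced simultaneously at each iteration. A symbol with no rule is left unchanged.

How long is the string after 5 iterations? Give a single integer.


Step 0: length = 1
Step 1: length = 1
Step 2: length = 1
Step 3: length = 1
Step 4: length = 1
Step 5: length = 1

Answer: 1


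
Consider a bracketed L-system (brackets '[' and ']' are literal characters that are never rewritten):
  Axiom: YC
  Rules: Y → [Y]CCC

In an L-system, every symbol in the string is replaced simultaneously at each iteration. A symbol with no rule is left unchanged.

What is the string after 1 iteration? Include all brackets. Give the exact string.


Step 0: YC
Step 1: [Y]CCCC

Answer: [Y]CCCC


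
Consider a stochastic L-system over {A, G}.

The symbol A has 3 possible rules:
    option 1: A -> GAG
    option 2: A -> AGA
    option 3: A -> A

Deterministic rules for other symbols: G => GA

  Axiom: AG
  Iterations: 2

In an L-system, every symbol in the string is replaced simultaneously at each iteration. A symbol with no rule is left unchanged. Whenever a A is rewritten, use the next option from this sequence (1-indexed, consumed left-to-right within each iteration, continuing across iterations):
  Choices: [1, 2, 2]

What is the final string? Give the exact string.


Answer: GAAGAGAGAAGA

Derivation:
Step 0: AG
Step 1: GAGGA  (used choices [1])
Step 2: GAAGAGAGAAGA  (used choices [2, 2])


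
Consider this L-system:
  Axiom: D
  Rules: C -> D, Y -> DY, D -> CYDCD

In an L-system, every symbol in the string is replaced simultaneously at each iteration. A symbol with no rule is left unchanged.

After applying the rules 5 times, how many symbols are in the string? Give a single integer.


Answer: 434

Derivation:
Step 0: length = 1
Step 1: length = 5
Step 2: length = 14
Step 3: length = 45
Step 4: length = 139
Step 5: length = 434


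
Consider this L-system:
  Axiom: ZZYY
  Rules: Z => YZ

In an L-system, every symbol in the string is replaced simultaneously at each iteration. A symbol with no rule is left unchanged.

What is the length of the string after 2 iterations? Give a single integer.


Step 0: length = 4
Step 1: length = 6
Step 2: length = 8

Answer: 8


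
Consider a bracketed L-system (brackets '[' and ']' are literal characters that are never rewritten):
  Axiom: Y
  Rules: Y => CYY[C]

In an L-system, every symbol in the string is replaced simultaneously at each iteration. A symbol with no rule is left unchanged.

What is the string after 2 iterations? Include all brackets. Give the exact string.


Answer: CCYY[C]CYY[C][C]

Derivation:
Step 0: Y
Step 1: CYY[C]
Step 2: CCYY[C]CYY[C][C]


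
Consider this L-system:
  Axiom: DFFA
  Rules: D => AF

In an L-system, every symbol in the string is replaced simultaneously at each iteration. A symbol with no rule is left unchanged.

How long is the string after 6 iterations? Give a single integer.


Step 0: length = 4
Step 1: length = 5
Step 2: length = 5
Step 3: length = 5
Step 4: length = 5
Step 5: length = 5
Step 6: length = 5

Answer: 5


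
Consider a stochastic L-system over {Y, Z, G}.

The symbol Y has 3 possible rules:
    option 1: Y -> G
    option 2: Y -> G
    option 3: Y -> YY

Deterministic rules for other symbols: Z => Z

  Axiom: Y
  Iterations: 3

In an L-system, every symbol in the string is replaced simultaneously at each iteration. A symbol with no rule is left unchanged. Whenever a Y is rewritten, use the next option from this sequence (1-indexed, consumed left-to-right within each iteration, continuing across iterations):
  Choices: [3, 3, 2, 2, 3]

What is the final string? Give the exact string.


Step 0: Y
Step 1: YY  (used choices [3])
Step 2: YYG  (used choices [3, 2])
Step 3: GYYG  (used choices [2, 3])

Answer: GYYG


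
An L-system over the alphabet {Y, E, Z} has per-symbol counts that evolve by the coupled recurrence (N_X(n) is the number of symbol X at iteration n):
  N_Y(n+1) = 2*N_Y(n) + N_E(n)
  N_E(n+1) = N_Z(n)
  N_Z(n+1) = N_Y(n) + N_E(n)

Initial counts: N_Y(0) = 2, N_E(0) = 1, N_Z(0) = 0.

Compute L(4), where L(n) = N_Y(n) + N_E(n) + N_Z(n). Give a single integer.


Step 0: N_Y=2, N_E=1, N_Z=0, L=3
Step 1: N_Y=5, N_E=0, N_Z=3, L=8
Step 2: N_Y=10, N_E=3, N_Z=5, L=18
Step 3: N_Y=23, N_E=5, N_Z=13, L=41
Step 4: N_Y=51, N_E=13, N_Z=28, L=92

Answer: 92


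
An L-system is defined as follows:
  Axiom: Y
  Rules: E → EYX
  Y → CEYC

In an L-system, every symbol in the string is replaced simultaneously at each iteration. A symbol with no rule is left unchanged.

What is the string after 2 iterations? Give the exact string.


Step 0: Y
Step 1: CEYC
Step 2: CEYXCEYCC

Answer: CEYXCEYCC


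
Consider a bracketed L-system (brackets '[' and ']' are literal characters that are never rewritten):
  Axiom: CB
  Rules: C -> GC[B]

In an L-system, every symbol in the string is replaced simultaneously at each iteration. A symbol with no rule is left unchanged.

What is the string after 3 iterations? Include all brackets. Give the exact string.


Step 0: CB
Step 1: GC[B]B
Step 2: GGC[B][B]B
Step 3: GGGC[B][B][B]B

Answer: GGGC[B][B][B]B


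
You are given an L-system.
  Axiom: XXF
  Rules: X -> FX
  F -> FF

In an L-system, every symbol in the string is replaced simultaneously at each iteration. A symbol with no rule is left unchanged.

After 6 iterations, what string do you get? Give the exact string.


Step 0: XXF
Step 1: FXFXFF
Step 2: FFFXFFFXFFFF
Step 3: FFFFFFFXFFFFFFFXFFFFFFFF
Step 4: FFFFFFFFFFFFFFFXFFFFFFFFFFFFFFFXFFFFFFFFFFFFFFFF
Step 5: FFFFFFFFFFFFFFFFFFFFFFFFFFFFFFFXFFFFFFFFFFFFFFFFFFFFFFFFFFFFFFFXFFFFFFFFFFFFFFFFFFFFFFFFFFFFFFFF
Step 6: FFFFFFFFFFFFFFFFFFFFFFFFFFFFFFFFFFFFFFFFFFFFFFFFFFFFFFFFFFFFFFFXFFFFFFFFFFFFFFFFFFFFFFFFFFFFFFFFFFFFFFFFFFFFFFFFFFFFFFFFFFFFFFFXFFFFFFFFFFFFFFFFFFFFFFFFFFFFFFFFFFFFFFFFFFFFFFFFFFFFFFFFFFFFFFFF

Answer: FFFFFFFFFFFFFFFFFFFFFFFFFFFFFFFFFFFFFFFFFFFFFFFFFFFFFFFFFFFFFFFXFFFFFFFFFFFFFFFFFFFFFFFFFFFFFFFFFFFFFFFFFFFFFFFFFFFFFFFFFFFFFFFXFFFFFFFFFFFFFFFFFFFFFFFFFFFFFFFFFFFFFFFFFFFFFFFFFFFFFFFFFFFFFFFF


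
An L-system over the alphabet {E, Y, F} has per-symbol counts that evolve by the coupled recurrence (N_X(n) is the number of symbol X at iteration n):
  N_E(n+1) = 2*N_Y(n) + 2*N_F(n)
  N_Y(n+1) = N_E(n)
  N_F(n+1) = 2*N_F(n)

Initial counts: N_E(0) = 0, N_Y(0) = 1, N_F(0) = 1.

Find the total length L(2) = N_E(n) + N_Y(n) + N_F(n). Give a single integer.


Step 0: N_E=0, N_Y=1, N_F=1, L=2
Step 1: N_E=4, N_Y=0, N_F=2, L=6
Step 2: N_E=4, N_Y=4, N_F=4, L=12

Answer: 12


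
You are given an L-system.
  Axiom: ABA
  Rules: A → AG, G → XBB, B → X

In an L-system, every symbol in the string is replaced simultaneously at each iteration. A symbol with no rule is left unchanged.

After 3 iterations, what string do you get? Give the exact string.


Step 0: ABA
Step 1: AGXAG
Step 2: AGXBBXAGXBB
Step 3: AGXBBXXXXAGXBBXXX

Answer: AGXBBXXXXAGXBBXXX


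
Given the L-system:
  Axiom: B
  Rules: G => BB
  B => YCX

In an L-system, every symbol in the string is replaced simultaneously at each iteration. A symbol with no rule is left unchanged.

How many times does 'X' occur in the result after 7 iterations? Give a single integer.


Answer: 1

Derivation:
Step 0: B  (0 'X')
Step 1: YCX  (1 'X')
Step 2: YCX  (1 'X')
Step 3: YCX  (1 'X')
Step 4: YCX  (1 'X')
Step 5: YCX  (1 'X')
Step 6: YCX  (1 'X')
Step 7: YCX  (1 'X')
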